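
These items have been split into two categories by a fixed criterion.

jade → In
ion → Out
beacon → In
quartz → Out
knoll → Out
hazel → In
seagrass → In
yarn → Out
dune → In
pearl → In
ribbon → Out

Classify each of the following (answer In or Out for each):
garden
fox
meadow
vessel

In, Out, In, In

One predicate separates the groups cleanly: contains 'e'.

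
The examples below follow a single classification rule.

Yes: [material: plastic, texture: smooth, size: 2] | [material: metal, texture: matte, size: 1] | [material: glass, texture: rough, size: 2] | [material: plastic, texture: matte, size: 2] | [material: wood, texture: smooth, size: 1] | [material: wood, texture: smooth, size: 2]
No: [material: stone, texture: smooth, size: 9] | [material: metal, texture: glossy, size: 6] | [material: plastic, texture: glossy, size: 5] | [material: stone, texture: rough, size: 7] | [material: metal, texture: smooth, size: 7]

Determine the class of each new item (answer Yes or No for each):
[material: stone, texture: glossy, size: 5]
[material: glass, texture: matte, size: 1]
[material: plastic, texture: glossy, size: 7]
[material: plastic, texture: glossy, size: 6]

No, Yes, No, No

A rule that fits every label: size ≤ 2 — true of each 'Yes' example, false of each 'No' one.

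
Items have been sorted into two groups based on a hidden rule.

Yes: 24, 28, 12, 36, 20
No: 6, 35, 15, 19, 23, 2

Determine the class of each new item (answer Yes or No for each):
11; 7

No, No

The rule appears to be: multiple of 4.
11: 11 = 4·2 + 3 — fails this test, so No. 7: 7 = 4·1 + 3 — fails this test, so No.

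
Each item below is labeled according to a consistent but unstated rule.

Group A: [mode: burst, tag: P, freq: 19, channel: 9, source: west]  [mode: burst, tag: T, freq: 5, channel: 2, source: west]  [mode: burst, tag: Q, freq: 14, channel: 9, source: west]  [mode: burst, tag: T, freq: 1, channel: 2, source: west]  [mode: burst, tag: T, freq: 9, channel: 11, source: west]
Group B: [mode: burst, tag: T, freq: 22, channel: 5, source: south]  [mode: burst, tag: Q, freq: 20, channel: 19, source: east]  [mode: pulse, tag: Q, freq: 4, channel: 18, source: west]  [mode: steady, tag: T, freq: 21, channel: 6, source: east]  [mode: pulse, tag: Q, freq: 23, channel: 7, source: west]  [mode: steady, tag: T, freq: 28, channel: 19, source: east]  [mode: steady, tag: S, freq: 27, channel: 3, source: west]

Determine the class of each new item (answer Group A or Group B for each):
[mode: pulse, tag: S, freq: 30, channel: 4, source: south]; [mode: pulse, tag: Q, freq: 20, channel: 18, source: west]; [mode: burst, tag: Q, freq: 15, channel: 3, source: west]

Group B, Group B, Group A

Rule: mode is burst AND source is west. This holds for each 'Group A' example and fails for each 'Group B' one.
Group B: [mode: pulse, tag: S, freq: 30, channel: 4, source: south], since mode is pulse, source is south. Group B: [mode: pulse, tag: Q, freq: 20, channel: 18, source: west], since mode is pulse, source is west. Group A: [mode: burst, tag: Q, freq: 15, channel: 3, source: west], since mode is burst, source is west.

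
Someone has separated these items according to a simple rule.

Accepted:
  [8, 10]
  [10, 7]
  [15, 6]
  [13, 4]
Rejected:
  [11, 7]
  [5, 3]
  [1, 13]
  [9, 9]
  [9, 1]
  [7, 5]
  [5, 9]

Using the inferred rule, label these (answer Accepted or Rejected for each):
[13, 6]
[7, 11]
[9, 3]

Accepted, Rejected, Rejected

The classifier is using: product is even.
Accepted: [13, 6], since 13·6 = 78.
Rejected: [7, 11], since 7·11 = 77.
Rejected: [9, 3], since 9·3 = 27.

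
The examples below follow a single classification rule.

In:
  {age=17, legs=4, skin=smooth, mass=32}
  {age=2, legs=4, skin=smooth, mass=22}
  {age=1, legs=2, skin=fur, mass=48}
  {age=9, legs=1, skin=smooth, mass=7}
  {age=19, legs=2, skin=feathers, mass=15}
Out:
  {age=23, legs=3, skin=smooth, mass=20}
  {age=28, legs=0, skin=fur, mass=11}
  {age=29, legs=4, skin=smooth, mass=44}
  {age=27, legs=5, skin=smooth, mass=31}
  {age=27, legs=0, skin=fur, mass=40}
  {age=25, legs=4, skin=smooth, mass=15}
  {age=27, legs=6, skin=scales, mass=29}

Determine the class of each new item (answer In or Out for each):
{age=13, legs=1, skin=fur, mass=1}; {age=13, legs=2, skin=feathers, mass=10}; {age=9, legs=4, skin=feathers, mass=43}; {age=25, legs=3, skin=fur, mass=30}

In, In, In, Out

All 'In' examples share one property — age ≤ 19 — and every 'Out' example lacks it.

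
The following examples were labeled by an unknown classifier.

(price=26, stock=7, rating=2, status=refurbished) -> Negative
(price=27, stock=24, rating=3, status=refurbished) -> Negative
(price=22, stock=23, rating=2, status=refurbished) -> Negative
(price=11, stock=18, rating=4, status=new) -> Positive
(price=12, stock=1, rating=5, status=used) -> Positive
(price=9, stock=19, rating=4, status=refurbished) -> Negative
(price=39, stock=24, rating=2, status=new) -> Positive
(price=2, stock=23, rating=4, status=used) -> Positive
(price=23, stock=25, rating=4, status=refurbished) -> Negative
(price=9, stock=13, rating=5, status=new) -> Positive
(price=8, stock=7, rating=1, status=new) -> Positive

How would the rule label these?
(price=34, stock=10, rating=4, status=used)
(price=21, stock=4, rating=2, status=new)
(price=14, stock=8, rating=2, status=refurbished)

The pattern is that an item is 'Positive' exactly when: status is not refurbished.
(price=34, stock=10, rating=4, status=used) — status is used, hence Positive.
(price=21, stock=4, rating=2, status=new) — status is new, hence Positive.
(price=14, stock=8, rating=2, status=refurbished) — status is refurbished, hence Negative.

Positive, Positive, Negative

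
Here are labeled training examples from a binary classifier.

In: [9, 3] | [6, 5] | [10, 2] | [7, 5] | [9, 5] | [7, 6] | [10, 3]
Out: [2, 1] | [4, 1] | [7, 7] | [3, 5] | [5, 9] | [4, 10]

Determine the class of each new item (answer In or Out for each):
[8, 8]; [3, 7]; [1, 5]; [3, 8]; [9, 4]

Out, Out, Out, Out, In

The common property of the 'In' items is: first > second AND sum ≥ 8. No 'Out' item has it.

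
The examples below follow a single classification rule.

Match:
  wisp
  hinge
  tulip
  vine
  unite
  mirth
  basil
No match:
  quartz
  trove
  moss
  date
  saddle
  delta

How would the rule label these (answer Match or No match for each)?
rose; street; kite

No match, No match, Match

All 'Match' examples share one property — contains 'i' — and every 'No match' example lacks it.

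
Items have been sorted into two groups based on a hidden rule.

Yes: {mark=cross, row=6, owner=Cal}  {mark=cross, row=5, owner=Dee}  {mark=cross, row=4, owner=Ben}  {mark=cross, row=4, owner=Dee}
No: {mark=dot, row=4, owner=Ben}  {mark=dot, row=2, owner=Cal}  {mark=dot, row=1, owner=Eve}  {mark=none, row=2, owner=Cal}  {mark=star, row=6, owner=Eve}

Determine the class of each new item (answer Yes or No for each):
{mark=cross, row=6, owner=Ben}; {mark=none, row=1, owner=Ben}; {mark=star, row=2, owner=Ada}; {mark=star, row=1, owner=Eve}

The rule appears to be: mark is cross.
{mark=cross, row=6, owner=Ben} — mark is cross, hence Yes.
{mark=none, row=1, owner=Ben} — mark is none, hence No.
{mark=star, row=2, owner=Ada} — mark is star, hence No.
{mark=star, row=1, owner=Eve} — mark is star, hence No.

Yes, No, No, No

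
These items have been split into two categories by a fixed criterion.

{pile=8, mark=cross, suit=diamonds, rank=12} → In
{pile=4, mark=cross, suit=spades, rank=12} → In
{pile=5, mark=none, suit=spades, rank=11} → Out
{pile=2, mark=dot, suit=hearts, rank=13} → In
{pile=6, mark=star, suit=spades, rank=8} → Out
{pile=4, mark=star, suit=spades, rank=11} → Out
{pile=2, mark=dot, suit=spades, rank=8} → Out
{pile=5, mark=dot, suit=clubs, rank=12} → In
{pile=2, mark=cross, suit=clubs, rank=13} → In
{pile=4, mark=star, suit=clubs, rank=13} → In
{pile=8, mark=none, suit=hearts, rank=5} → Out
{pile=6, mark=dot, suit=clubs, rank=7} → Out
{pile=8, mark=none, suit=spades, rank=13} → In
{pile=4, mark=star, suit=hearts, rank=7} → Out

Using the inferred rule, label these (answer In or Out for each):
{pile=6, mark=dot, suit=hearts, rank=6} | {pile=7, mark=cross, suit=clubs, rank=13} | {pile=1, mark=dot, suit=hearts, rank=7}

All 'In' examples share one property — rank ≥ 12 — and every 'Out' example lacks it.
Out: {pile=6, mark=dot, suit=hearts, rank=6}, since rank = 6. In: {pile=7, mark=cross, suit=clubs, rank=13}, since rank = 13. Out: {pile=1, mark=dot, suit=hearts, rank=7}, since rank = 7.

Out, In, Out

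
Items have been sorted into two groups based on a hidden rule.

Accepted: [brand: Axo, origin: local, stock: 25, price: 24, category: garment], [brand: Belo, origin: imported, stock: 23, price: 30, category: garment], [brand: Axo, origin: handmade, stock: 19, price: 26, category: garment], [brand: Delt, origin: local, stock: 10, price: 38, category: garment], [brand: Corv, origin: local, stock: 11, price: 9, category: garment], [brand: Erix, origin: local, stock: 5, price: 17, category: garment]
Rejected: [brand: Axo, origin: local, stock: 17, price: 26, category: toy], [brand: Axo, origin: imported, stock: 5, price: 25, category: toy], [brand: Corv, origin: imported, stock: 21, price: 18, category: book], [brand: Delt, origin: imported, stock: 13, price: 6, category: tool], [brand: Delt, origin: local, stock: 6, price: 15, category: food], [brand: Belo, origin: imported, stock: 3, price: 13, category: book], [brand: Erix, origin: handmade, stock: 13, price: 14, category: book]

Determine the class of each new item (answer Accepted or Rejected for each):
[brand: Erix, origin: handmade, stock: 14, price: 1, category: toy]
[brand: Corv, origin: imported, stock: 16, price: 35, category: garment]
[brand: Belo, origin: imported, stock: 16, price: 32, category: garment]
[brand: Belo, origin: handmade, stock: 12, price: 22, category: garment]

Looking at the examples, the only property every 'Accepted' case has and every 'Rejected' case lacks is: category is garment.
[brand: Erix, origin: handmade, stock: 14, price: 1, category: toy]: category is toy, fails the rule → Rejected. [brand: Corv, origin: imported, stock: 16, price: 35, category: garment]: category is garment, has this property → Accepted. [brand: Belo, origin: imported, stock: 16, price: 32, category: garment]: category is garment, has this property → Accepted. [brand: Belo, origin: handmade, stock: 12, price: 22, category: garment]: category is garment, has this property → Accepted.

Rejected, Accepted, Accepted, Accepted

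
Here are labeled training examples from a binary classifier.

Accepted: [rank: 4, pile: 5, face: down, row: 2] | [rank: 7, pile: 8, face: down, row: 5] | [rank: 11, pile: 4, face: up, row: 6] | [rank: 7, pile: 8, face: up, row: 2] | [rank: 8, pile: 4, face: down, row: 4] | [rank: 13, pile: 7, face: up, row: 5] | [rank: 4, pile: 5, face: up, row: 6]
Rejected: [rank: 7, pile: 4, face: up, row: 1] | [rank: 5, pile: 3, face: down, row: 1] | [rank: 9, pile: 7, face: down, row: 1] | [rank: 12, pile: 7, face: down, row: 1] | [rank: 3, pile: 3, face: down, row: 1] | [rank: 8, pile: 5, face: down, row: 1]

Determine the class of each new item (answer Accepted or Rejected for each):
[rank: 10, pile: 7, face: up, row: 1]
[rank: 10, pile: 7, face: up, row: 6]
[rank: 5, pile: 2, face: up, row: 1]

Rule: row ≥ 2. This holds for each 'Accepted' example and fails for each 'Rejected' one.
[rank: 10, pile: 7, face: up, row: 1]: Rejected (row = 1).
[rank: 10, pile: 7, face: up, row: 6]: Accepted (row = 6).
[rank: 5, pile: 2, face: up, row: 1]: Rejected (row = 1).

Rejected, Accepted, Rejected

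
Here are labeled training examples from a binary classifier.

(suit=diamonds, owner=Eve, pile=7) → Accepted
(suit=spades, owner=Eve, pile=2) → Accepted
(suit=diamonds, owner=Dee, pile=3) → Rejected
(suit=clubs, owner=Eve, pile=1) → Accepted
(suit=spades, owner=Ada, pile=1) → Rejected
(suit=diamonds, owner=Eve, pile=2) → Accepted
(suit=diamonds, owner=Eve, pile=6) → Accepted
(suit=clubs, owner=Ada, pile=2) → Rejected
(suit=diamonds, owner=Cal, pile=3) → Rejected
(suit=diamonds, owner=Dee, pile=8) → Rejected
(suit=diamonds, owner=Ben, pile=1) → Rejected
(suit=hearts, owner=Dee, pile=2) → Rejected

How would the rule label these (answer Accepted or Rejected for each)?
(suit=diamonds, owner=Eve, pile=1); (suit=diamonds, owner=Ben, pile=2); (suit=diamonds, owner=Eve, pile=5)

All 'Accepted' examples share one property — owner is Eve — and every 'Rejected' example lacks it.

Accepted, Rejected, Accepted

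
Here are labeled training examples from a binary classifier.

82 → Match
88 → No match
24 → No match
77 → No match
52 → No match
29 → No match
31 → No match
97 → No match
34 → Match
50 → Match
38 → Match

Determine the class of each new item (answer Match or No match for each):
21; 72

No match, No match

Comparing the two groups points to one rule — ≡ 2 (mod 4).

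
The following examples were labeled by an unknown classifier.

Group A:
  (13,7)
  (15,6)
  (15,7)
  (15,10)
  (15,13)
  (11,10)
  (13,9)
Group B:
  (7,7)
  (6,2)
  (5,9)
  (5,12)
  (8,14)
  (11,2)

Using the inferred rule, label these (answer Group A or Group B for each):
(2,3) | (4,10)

Group B, Group B

One predicate separates the groups cleanly: sum ≥ 20 AND first is odd.
(2,3): 2+3 = 5, first 2, fails the rule → Group B. (4,10): 4+10 = 14, first 4, fails the rule → Group B.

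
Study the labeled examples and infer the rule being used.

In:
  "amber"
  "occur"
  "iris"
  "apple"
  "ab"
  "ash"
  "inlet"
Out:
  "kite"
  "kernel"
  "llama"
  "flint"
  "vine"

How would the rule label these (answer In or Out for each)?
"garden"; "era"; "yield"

Every 'In' example satisfies: starts with a vowel. None of the 'Out' examples do.

Out, In, Out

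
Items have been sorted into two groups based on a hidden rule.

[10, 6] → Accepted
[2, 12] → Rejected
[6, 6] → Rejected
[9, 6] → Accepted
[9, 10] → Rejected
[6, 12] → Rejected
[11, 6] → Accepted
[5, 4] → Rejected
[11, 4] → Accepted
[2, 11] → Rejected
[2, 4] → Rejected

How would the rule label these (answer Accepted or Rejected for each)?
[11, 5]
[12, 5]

Accepted, Accepted

One predicate separates the groups cleanly: first > second AND sum ≥ 12.
[11, 5] → 11 > 5, 11+5 = 16 → Accepted.
[12, 5] → 12 > 5, 12+5 = 17 → Accepted.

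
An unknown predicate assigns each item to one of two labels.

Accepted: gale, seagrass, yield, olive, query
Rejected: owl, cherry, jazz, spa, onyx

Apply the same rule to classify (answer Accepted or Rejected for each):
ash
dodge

Rejected, Accepted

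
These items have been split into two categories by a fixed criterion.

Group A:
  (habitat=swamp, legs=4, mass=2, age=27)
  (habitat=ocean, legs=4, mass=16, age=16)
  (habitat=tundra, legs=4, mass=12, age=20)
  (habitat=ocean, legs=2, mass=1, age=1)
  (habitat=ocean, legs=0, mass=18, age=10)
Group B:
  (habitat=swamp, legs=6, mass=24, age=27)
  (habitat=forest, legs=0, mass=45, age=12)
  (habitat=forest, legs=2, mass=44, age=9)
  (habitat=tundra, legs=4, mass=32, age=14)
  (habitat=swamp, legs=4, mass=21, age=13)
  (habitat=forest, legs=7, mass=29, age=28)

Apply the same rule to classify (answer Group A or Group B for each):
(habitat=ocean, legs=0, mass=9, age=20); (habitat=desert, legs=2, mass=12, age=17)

Every 'Group A' example satisfies: mass ≤ 18. None of the 'Group B' examples do.
(habitat=ocean, legs=0, mass=9, age=20): Group A (mass = 9). (habitat=desert, legs=2, mass=12, age=17): Group A (mass = 12).

Group A, Group A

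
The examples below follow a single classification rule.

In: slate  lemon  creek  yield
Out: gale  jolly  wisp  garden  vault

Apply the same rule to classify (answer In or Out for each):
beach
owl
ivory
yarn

In, Out, Out, Out

One predicate separates the groups cleanly: odd length AND contains 'e'.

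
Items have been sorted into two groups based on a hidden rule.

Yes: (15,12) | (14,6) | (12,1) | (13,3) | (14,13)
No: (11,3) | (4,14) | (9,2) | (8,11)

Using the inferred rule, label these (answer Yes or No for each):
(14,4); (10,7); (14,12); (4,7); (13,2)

Yes, No, Yes, No, Yes

The distinguishing property — first ≥ 12 — holds for all the 'Yes' cases and none of the 'No' cases.
Yes: (14,4), since first 14. No: (10,7), since first 10. Yes: (14,12), since first 14. No: (4,7), since first 4. Yes: (13,2), since first 13.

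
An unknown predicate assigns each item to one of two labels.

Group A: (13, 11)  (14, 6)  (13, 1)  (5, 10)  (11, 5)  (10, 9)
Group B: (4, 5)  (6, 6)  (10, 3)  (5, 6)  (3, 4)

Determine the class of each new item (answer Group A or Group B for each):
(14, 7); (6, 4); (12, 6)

Group A, Group B, Group A

Every 'Group A' example satisfies: sum ≥ 14. None of the 'Group B' examples do.
(14, 7): 14+7 = 21, fits → Group A. (6, 4): 6+4 = 10, does not fit → Group B. (12, 6): 12+6 = 18, fits → Group A.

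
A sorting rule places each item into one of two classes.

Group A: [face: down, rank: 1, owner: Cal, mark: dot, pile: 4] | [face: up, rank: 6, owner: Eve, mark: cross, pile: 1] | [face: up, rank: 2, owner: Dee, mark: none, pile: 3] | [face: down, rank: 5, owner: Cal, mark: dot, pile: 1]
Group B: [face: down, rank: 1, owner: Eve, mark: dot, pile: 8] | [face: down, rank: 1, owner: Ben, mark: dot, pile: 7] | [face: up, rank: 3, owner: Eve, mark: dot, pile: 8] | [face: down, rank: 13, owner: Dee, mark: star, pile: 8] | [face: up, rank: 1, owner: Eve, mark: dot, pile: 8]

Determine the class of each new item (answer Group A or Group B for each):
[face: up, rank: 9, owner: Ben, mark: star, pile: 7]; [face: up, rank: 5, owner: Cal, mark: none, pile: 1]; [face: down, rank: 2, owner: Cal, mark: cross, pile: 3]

Group B, Group A, Group A

Rule: pile ≤ 4. This holds for each 'Group A' example and fails for each 'Group B' one.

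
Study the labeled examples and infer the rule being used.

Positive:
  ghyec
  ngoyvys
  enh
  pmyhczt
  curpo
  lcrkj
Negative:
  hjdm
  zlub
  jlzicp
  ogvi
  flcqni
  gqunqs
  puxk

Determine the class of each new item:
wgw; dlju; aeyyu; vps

Positive, Negative, Positive, Positive

Checking candidate rules against both groups, what survives is: odd length.
wgw: length 3 — passes, so Positive. dlju: length 4 — doesn't match, so Negative. aeyyu: length 5 — passes, so Positive. vps: length 3 — passes, so Positive.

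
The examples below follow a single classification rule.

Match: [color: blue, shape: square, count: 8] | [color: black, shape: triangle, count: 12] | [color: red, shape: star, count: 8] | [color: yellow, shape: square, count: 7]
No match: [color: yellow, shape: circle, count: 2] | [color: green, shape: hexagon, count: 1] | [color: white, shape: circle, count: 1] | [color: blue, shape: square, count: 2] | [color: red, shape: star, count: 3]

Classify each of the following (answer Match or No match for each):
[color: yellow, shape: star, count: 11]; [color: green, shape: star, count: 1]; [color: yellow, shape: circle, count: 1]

Match, No match, No match

The classifier is using: count ≥ 7.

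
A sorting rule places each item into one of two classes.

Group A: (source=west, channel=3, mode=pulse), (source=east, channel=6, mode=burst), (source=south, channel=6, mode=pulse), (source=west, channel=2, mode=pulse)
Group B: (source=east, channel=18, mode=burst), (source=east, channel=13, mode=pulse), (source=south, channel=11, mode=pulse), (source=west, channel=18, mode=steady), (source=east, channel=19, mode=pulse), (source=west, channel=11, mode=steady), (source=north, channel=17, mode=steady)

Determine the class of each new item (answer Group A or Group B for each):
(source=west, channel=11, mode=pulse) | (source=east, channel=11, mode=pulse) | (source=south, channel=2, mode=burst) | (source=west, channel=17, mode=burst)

Group B, Group B, Group A, Group B

One predicate separates the groups cleanly: channel ≤ 6.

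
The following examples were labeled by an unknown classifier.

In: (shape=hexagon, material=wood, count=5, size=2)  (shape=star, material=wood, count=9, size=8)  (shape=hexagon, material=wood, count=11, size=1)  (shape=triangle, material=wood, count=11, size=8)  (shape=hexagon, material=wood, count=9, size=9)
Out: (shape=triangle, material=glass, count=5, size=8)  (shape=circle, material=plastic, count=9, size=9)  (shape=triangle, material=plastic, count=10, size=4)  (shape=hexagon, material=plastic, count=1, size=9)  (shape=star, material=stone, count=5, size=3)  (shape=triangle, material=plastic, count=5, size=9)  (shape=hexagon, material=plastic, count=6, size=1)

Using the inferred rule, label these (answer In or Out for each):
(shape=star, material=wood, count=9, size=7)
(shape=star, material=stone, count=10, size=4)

In, Out

The distinguishing property — material is wood — holds for all the 'In' cases and none of the 'Out' cases.
(shape=star, material=wood, count=9, size=7): material is wood — meets the rule, so In. (shape=star, material=stone, count=10, size=4): material is stone — fails this test, so Out.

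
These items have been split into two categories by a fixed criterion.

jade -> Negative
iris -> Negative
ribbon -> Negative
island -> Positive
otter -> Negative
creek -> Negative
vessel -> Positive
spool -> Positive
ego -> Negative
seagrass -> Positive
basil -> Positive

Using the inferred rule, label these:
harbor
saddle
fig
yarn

Negative, Positive, Negative, Negative

One predicate separates the groups cleanly: length ≥ 5 AND contains 's'.
harbor: Negative (length 6, no 's'). saddle: Positive (length 6, has 's'). fig: Negative (length 3, no 's'). yarn: Negative (length 4, no 's').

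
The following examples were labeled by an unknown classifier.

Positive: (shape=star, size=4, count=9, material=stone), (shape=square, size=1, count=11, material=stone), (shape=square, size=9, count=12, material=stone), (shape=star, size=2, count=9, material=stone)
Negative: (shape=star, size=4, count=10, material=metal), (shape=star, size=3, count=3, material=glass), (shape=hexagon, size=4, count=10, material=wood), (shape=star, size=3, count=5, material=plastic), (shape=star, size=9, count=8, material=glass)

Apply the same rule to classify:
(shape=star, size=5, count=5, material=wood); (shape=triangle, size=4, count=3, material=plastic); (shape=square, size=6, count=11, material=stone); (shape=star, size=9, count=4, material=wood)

Negative, Negative, Positive, Negative

All 'Positive' examples share one property — material is stone — and every 'Negative' example lacks it.
(shape=star, size=5, count=5, material=wood) — material is wood, hence Negative. (shape=triangle, size=4, count=3, material=plastic) — material is plastic, hence Negative. (shape=square, size=6, count=11, material=stone) — material is stone, hence Positive. (shape=star, size=9, count=4, material=wood) — material is wood, hence Negative.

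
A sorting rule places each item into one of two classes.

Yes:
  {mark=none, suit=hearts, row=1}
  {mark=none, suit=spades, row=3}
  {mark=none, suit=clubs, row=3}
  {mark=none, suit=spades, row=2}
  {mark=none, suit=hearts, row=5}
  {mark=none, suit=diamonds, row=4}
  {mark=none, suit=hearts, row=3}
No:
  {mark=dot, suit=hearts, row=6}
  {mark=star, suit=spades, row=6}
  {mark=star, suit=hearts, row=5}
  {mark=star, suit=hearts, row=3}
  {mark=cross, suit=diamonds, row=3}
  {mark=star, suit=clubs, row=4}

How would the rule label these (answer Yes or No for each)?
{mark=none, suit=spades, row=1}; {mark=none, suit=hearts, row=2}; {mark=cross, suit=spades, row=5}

Yes, Yes, No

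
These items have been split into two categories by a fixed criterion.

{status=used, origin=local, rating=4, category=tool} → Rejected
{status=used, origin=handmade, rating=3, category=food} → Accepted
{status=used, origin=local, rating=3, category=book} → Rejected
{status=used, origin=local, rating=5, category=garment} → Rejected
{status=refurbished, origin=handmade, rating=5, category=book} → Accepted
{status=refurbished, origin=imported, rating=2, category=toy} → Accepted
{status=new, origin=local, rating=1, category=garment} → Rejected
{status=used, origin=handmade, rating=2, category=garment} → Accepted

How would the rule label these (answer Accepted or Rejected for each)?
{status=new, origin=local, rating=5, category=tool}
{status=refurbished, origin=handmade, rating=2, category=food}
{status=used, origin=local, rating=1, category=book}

Rejected, Accepted, Rejected

Checking candidate rules against both groups, what survives is: origin is not local.
{status=new, origin=local, rating=5, category=tool} — origin is local, hence Rejected.
{status=refurbished, origin=handmade, rating=2, category=food} — origin is handmade, hence Accepted.
{status=used, origin=local, rating=1, category=book} — origin is local, hence Rejected.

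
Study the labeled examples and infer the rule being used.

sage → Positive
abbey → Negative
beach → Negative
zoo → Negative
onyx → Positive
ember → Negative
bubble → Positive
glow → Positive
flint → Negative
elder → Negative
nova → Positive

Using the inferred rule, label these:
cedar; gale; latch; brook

A rule that fits every label: even length — true of each 'Positive' example, false of each 'Negative' one.
cedar — length 5, hence Negative.
gale — length 4, hence Positive.
latch — length 5, hence Negative.
brook — length 5, hence Negative.

Negative, Positive, Negative, Negative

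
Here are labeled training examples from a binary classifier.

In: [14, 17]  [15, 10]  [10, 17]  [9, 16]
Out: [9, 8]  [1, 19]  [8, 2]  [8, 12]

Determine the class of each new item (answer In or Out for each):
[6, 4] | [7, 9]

Out, Out

The pattern is that an item is 'In' exactly when: sum ≥ 25.
[6, 4] → 6+4 = 10 → Out. [7, 9] → 7+9 = 16 → Out.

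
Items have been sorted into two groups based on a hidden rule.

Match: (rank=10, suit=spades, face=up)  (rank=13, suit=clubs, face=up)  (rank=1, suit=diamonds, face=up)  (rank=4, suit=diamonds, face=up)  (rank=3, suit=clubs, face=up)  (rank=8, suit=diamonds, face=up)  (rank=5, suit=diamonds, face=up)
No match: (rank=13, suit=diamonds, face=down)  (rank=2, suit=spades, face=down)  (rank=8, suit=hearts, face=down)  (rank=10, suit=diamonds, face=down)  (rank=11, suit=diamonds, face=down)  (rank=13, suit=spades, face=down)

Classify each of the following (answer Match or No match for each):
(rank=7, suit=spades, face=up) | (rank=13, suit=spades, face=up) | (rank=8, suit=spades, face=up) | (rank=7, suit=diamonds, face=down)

Match, Match, Match, No match

'Match' ⟺ face is up.
(rank=7, suit=spades, face=up) → face is up → Match.
(rank=13, suit=spades, face=up) → face is up → Match.
(rank=8, suit=spades, face=up) → face is up → Match.
(rank=7, suit=diamonds, face=down) → face is down → No match.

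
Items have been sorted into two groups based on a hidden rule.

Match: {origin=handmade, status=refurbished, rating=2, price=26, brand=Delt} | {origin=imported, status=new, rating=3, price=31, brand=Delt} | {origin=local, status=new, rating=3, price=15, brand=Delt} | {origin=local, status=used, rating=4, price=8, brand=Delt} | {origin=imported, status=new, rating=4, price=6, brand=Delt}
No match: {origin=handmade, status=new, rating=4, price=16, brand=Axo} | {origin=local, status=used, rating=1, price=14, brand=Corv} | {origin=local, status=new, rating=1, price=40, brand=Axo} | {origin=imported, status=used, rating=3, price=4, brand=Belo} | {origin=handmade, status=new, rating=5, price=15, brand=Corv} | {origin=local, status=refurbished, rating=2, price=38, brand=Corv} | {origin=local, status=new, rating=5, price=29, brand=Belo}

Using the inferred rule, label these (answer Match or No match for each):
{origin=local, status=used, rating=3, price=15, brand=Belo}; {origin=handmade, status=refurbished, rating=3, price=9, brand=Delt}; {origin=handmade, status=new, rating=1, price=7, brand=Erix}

No match, Match, No match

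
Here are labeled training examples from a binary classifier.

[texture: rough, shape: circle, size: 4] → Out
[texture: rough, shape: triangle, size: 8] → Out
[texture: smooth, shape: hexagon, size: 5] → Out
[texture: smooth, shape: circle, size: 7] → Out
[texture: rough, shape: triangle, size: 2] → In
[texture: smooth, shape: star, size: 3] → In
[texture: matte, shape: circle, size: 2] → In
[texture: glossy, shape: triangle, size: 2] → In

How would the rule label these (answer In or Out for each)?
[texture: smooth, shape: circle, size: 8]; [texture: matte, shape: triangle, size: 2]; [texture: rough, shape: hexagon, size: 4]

Out, In, Out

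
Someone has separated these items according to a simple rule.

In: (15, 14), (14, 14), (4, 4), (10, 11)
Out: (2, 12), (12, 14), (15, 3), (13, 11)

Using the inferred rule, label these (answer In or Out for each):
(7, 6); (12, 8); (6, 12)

In, Out, Out

Rule: |first − second| ≤ 1. This holds for each 'In' example and fails for each 'Out' one.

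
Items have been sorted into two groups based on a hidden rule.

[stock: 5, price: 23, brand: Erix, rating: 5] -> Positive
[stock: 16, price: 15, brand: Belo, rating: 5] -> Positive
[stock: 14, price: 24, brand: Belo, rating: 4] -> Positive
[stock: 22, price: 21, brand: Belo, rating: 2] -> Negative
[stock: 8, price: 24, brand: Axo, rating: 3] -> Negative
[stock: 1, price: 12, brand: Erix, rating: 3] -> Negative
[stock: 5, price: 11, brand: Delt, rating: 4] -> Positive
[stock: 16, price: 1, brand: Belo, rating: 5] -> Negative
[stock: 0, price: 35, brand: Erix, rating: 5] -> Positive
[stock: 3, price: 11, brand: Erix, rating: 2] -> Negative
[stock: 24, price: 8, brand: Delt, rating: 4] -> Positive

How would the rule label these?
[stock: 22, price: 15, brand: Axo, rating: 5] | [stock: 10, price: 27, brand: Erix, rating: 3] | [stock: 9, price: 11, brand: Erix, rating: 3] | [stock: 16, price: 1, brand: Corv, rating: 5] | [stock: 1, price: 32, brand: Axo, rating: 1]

The common property of the 'Positive' items is: rating ≥ 4 AND price ≥ 8. No 'Negative' item has it.
[stock: 22, price: 15, brand: Axo, rating: 5]: Positive (rating = 5, price = 15). [stock: 10, price: 27, brand: Erix, rating: 3]: Negative (rating = 3, price = 27). [stock: 9, price: 11, brand: Erix, rating: 3]: Negative (rating = 3, price = 11). [stock: 16, price: 1, brand: Corv, rating: 5]: Negative (rating = 5, price = 1). [stock: 1, price: 32, brand: Axo, rating: 1]: Negative (rating = 1, price = 32).

Positive, Negative, Negative, Negative, Negative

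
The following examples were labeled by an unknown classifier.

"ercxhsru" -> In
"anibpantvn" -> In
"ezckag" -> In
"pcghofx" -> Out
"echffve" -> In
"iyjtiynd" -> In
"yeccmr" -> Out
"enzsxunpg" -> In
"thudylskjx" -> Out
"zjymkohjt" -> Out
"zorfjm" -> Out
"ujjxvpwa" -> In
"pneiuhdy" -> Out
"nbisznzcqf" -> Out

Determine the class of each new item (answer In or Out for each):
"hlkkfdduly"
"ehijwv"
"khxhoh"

Out, In, Out

One predicate separates the groups cleanly: starts with a vowel.
"hlkkfdduly": starts with 'h', fails this test → Out.
"ehijwv": starts with 'e', passes → In.
"khxhoh": starts with 'k', fails this test → Out.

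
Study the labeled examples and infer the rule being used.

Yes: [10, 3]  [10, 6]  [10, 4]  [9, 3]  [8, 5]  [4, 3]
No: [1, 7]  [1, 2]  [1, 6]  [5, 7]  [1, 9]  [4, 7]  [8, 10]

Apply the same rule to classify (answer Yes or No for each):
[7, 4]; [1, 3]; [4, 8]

A rule that fits every label: first > second — true of each 'Yes' example, false of each 'No' one.
[7, 4]: 7 > 4 — passes, so Yes.
[1, 3]: 1 < 3 — does not satisfy this, so No.
[4, 8]: 4 < 8 — does not satisfy this, so No.

Yes, No, No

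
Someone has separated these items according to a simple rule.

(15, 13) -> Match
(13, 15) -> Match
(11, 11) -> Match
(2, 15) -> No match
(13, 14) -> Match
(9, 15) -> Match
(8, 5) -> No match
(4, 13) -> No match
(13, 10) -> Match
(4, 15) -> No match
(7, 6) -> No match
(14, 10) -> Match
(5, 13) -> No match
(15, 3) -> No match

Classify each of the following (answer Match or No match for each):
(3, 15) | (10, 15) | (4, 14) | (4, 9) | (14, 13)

No match, Match, No match, No match, Match

One predicate separates the groups cleanly: sum ≥ 22.
(3, 15): 3+15 = 18 — lacks this property, so No match.
(10, 15): 10+15 = 25 — meets the rule, so Match.
(4, 14): 4+14 = 18 — lacks this property, so No match.
(4, 9): 4+9 = 13 — lacks this property, so No match.
(14, 13): 14+13 = 27 — meets the rule, so Match.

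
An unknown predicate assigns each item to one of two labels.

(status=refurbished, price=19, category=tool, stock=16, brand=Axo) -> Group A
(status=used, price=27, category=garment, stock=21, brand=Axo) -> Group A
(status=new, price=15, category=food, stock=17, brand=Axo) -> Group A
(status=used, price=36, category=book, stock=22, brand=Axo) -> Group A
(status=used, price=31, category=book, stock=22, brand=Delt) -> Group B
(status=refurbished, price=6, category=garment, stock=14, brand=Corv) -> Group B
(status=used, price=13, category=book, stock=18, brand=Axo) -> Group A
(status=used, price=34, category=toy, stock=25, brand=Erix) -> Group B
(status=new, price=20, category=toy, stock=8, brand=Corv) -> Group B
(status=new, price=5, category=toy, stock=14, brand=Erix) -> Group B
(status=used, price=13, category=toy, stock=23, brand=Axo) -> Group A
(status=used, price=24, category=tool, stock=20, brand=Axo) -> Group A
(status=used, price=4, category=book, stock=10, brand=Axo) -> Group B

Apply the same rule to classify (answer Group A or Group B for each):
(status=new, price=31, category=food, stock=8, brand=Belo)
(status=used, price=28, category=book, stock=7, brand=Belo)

Group B, Group B

'Group A' ⟺ brand is Axo AND price ≥ 5.
(status=new, price=31, category=food, stock=8, brand=Belo): brand is Belo, price = 31, fails this test → Group B. (status=used, price=28, category=book, stock=7, brand=Belo): brand is Belo, price = 28, fails this test → Group B.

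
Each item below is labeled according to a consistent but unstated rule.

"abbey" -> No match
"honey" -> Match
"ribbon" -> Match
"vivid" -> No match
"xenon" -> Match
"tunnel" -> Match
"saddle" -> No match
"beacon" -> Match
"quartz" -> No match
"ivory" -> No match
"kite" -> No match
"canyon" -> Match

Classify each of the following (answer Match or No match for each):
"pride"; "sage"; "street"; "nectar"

No match, No match, No match, Match

The rule appears to be: contains 'n'.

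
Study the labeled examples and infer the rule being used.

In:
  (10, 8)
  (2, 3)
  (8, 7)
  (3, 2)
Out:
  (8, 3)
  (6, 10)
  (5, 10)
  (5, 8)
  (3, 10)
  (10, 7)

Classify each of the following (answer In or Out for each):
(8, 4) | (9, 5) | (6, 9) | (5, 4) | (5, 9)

The distinguishing property — |first − second| ≤ 2 — holds for all the 'In' cases and none of the 'Out' cases.

Out, Out, Out, In, Out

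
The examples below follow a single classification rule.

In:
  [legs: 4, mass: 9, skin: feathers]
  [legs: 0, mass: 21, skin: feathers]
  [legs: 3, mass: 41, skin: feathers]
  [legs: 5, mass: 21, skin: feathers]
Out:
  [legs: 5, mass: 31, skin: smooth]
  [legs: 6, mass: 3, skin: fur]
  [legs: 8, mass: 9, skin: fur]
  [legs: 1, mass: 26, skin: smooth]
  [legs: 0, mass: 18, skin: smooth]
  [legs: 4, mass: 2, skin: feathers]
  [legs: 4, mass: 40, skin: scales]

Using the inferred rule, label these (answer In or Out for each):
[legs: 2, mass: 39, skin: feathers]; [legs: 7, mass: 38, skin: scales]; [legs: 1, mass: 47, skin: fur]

The classifier is using: skin is feathers AND mass ≥ 3.
[legs: 2, mass: 39, skin: feathers] → skin is feathers, mass = 39 → In.
[legs: 7, mass: 38, skin: scales] → skin is scales, mass = 38 → Out.
[legs: 1, mass: 47, skin: fur] → skin is fur, mass = 47 → Out.

In, Out, Out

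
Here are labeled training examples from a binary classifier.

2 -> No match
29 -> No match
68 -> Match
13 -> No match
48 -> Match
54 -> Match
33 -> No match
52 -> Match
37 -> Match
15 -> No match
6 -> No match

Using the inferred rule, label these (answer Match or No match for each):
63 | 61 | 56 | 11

All 'Match' examples share one property — at least 37 — and every 'No match' example lacks it.
63: Match (63 ≥ 37).
61: Match (61 ≥ 37).
56: Match (56 ≥ 37).
11: No match (11 < 37).

Match, Match, Match, No match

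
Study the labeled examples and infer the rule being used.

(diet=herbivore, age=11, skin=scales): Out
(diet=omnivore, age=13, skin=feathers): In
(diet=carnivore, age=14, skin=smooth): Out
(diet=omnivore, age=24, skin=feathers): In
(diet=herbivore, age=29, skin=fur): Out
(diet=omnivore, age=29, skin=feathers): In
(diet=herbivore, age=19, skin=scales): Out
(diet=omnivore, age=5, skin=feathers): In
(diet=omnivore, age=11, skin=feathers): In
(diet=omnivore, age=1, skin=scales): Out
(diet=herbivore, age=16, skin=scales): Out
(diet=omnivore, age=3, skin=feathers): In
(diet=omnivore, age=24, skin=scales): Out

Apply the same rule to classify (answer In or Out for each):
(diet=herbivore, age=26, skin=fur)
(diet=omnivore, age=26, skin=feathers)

Out, In

Every 'In' example satisfies: skin is feathers. None of the 'Out' examples do.
(diet=herbivore, age=26, skin=fur): skin is fur — does not fit, so Out. (diet=omnivore, age=26, skin=feathers): skin is feathers — qualifies, so In.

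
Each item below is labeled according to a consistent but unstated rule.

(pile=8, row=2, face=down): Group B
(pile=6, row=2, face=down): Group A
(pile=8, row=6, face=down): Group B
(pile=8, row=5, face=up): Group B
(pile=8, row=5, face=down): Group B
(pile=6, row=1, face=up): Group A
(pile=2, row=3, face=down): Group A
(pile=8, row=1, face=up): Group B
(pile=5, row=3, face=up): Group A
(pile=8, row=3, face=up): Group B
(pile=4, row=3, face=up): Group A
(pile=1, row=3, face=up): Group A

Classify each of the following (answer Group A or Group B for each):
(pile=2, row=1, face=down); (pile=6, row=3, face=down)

The classifier is using: pile ≤ 6.

Group A, Group A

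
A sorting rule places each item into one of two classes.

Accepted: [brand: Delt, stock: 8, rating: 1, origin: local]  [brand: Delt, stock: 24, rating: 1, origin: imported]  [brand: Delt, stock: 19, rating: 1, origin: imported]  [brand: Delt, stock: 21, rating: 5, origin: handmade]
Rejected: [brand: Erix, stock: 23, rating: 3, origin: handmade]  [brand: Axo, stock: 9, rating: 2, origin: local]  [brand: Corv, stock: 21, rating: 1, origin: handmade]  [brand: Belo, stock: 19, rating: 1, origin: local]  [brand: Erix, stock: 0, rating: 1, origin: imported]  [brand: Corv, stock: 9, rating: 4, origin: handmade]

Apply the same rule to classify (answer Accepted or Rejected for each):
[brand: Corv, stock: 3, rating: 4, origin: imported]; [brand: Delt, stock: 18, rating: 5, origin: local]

Rejected, Accepted

A rule that fits every label: brand is Delt — true of each 'Accepted' example, false of each 'Rejected' one.
[brand: Corv, stock: 3, rating: 4, origin: imported]: Rejected (brand is Corv).
[brand: Delt, stock: 18, rating: 5, origin: local]: Accepted (brand is Delt).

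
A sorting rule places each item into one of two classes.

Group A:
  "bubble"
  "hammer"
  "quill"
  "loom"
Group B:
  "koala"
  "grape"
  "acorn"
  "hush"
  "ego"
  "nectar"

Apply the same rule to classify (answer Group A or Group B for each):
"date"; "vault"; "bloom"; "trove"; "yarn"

Group B, Group B, Group A, Group B, Group B

The classifier is using: has a double letter.
"date": Group B (no doubled letter). "vault": Group B (no doubled letter). "bloom": Group A ('oo' doubled). "trove": Group B (no doubled letter). "yarn": Group B (no doubled letter).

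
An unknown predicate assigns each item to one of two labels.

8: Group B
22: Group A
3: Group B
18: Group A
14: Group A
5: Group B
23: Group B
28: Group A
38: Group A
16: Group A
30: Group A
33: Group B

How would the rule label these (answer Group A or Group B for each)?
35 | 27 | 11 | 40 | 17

Group B, Group B, Group B, Group A, Group B

Rule: even AND at least 14. This holds for each 'Group A' example and fails for each 'Group B' one.
35: 35 is odd, 35 ≥ 14 — fails this test, so Group B.
27: 27 is odd, 27 ≥ 14 — fails this test, so Group B.
11: 11 is odd, 11 < 14 — fails this test, so Group B.
40: 40 is even, 40 ≥ 14 — satisfies this, so Group A.
17: 17 is odd, 17 ≥ 14 — fails this test, so Group B.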